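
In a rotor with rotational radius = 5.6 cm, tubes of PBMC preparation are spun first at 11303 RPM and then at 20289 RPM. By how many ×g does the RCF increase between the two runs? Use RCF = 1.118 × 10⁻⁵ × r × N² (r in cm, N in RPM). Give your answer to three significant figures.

RCF₁ = 1.118 × 10⁻⁵ × 5.6 × (11303)² = 1.118 × 10⁻⁵ × 5.6 × 127,757,809 ≈ 7,998.7 × g
RCF₂ = 1.118 × 10⁻⁵ × 5.6 × (20289)² = 1.118 × 10⁻⁵ × 5.6 × 411,643,521 ≈ 25,772.2 × g
Increase = 25,772.2 − 7,998.7 = 17,773.5

≈ 17800 ×g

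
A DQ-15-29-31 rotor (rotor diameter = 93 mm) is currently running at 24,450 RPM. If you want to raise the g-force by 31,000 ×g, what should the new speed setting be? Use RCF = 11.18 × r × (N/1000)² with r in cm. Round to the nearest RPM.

N₂ ≈ 34556 RPM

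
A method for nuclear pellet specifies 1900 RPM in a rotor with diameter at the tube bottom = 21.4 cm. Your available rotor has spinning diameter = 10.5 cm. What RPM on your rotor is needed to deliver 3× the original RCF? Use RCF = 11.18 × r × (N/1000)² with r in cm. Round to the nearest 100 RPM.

≈ 4700 RPM

Original rotor: r = 21.4 / 2 = 10.7 cm
RCF_original = 11.18 × 10.7 × (1.9)² = 11.18 × 10.7 × 3.61 ≈ 431.8 × g
Target RCF = 3 × 431.8 ≈ 1,295.4 × g
Your rotor: r = 10.5 / 2 = 5.25 cm
1,295.4 = 11.18 × 5.25 × (N/1000)²
(N/1000)² = 1,295.4 / 58.695 = 22.07002
N = 1000 × √22.07002 ≈ 4,697.9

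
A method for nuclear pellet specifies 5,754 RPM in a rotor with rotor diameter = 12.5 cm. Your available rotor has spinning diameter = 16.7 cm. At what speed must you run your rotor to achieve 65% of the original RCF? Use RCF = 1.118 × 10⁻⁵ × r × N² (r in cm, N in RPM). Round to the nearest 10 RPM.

Original rotor: r = 12.5 / 2 = 6.25 cm
RCF_original = 1.118 × 10⁻⁵ × 6.25 × (5754)² = 1.118 × 10⁻⁵ × 6.25 × 33,108,516 ≈ 2,313.5 × g
Target RCF = 0.65 × 2,313.5 ≈ 1,503.8 × g
Your rotor: r = 16.7 / 2 = 8.35 cm
1,503.8 = 1.118 × 10⁻⁵ × 8.35 × N²
N² = 1,503.8 / (9.3353 × 10⁻⁵) = 16,108,749
N ≈ √16,108,749 ≈ 4,013.6

4010 RPM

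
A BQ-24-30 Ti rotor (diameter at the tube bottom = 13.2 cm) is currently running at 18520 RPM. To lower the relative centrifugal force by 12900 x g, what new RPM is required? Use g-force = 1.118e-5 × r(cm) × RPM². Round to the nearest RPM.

r = 13.2 / 2 = 6.6 cm
Current RCF = 1.118 × 10⁻⁵ × 6.6 × (18520)² = 1.118 × 10⁻⁵ × 6.6 × 342,990,400 ≈ 25,308.6 × g
Target RCF = 25,308.6 − 12,900 = 12,408.6 × g
N² = 12,408.6 / (7.3788 × 10⁻⁵) = 168,165,555
N ≈ √168,165,555 ≈ 12,967.9

12968 RPM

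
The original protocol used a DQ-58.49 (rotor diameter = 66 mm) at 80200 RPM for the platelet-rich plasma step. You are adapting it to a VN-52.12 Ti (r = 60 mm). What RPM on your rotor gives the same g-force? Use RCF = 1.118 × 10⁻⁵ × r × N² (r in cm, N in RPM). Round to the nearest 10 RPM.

≈ 59480 RPM

Original rotor: r = 66 mm / 2 = 33 mm = 3.3 cm
RCF_original = 1.118 × 10⁻⁵ × 3.3 × (80200)² = 1.118 × 10⁻⁵ × 3.3 × 6,432,040,000 ≈ 237,303.7 × g
Your rotor: r = 60 mm = 6.0 cm
237,303.7 = 1.118 × 10⁻⁵ × 6 × N²
N² = 237,303.7 / (6.708 × 10⁻⁵) = 3,537,622,242
N ≈ √3,537,622,242 ≈ 59,477.9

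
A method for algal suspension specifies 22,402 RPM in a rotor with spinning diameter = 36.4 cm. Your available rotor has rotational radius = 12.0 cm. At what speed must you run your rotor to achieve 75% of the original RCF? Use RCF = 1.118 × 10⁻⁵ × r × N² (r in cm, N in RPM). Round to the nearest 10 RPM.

Original rotor: r = 36.4 / 2 = 18.2 cm
RCF_original = 1.118 × 10⁻⁵ × 18.2 × (22402)² = 1.118 × 10⁻⁵ × 18.2 × 501,849,604 ≈ 102,114.4 × g
Target RCF = 0.75 × 102,114.4 ≈ 76,585.8 × g
76,585.8 = 1.118 × 10⁻⁵ × 12 × N²
N² = 76,585.8 / (13.416 × 10⁻⁵) = 570,854,204
N ≈ √570,854,204 ≈ 23,892.6

23890 RPM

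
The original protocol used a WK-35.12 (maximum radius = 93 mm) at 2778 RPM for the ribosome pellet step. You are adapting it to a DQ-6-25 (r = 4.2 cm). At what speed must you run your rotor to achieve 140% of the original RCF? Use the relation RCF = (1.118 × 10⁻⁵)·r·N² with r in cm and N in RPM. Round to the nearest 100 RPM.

≈ 4900 RPM

Original rotor: r = 93 mm = 9.3 cm
RCF_original = 1.118 × 10⁻⁵ × 9.3 × (2778)² = 1.118 × 10⁻⁵ × 9.3 × 7,717,284 ≈ 802.4 × g
Target RCF = 1.4 × 802.4 ≈ 1,123.4 × g
1,123.4 = 1.118 × 10⁻⁵ × 4.2 × N²
N² = 1,123.4 / (4.6956 × 10⁻⁵) = 23,924,525
N ≈ √23,924,525 ≈ 4,891.3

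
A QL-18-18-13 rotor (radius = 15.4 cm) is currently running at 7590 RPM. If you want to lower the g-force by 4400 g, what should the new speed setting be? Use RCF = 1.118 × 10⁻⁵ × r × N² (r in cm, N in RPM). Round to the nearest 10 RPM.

≈ 5660 RPM

Current RCF = 1.118 × 10⁻⁵ × 15.4 × (7590)² = 1.118 × 10⁻⁵ × 15.4 × 57,608,100 ≈ 9,918.5 × g
Target RCF = 9,918.5 − 4,400 = 5,518.5 × g
N² = 5,518.5 / (17.2172 × 10⁻⁵) = 32,052,250
N ≈ √32,052,250 ≈ 5,661.5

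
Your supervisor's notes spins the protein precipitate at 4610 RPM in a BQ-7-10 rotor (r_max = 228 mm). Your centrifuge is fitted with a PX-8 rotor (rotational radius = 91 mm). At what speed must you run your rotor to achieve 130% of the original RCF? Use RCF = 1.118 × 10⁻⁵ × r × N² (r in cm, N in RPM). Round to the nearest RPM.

8320 RPM

Original rotor: r = 228 mm = 22.8 cm
RCF_original = 1.118 × 10⁻⁵ × 22.8 × (4610)² = 1.118 × 10⁻⁵ × 22.8 × 21,252,100 ≈ 5,417.2 × g
Target RCF = 1.3 × 5,417.2 ≈ 7,042.4 × g
Your rotor: r = 91 mm = 9.1 cm
7,042.4 = 1.118 × 10⁻⁵ × 9.1 × N²
N² = 7,042.4 / (10.1738 × 10⁻⁵) = 69,220,940
N ≈ √69,220,940 ≈ 8,319.9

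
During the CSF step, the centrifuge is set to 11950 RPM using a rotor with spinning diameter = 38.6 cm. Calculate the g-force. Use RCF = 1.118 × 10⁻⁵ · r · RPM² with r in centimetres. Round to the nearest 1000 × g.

31000 g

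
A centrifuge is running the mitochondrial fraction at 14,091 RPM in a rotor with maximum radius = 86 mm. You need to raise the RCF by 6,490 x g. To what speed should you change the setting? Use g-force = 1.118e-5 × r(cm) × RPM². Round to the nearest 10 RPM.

r = 86 mm = 8.6 cm
Current RCF = 1.118 × 10⁻⁵ × 8.6 × (14091)² = 1.118 × 10⁻⁵ × 8.6 × 198,556,281 ≈ 19,090.8 × g
Target RCF = 19,090.8 + 6,490 = 25,580.8 × g
N² = 25,580.8 / (9.6148 × 10⁻⁵) = 266,056,496
N ≈ √266,056,496 ≈ 16,311.2

≈ 16310 RPM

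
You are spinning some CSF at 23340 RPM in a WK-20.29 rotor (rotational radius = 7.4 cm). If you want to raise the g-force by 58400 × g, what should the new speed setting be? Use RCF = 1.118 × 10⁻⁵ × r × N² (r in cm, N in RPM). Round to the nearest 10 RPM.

Current RCF = 1.118 × 10⁻⁵ × 7.4 × (23340)² = 1.118 × 10⁻⁵ × 7.4 × 544,755,600 ≈ 45,068.7 × g
Target RCF = 45,068.7 + 58,400 = 103,468.7 × g
N² = 103,468.7 / (8.2732 × 10⁻⁵) = 1,250,649,084
N ≈ √1,250,649,084 ≈ 35,364.5

≈ 35360 RPM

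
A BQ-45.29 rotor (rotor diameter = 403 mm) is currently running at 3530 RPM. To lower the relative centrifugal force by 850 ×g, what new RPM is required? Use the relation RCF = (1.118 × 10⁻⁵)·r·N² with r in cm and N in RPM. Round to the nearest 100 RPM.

r = 403 mm / 2 = 201.5 mm = 20.15 cm
Current RCF = 1.118 × 10⁻⁵ × 20.15 × (3530)² = 1.118 × 10⁻⁵ × 20.15 × 12,460,900 ≈ 2,807.2 × g
Target RCF = 2,807.2 − 850 = 1,957.2 × g
N² = 1,957.2 / (22.5277 × 10⁻⁵) = 8,687,971
N ≈ √8,687,971 ≈ 2,947.5

≈ 2900 RPM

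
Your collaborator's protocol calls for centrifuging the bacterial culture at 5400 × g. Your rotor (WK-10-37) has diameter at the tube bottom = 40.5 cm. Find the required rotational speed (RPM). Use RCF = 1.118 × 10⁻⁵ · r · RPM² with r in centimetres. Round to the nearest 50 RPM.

r = 40.5 / 2 = 20.25 cm
5,400 = 1.118 × 10⁻⁵ × 20.25 × N²
N² = 5,400 / (22.6395 × 10⁻⁵) = 23,852,117
N ≈ √23,852,117 ≈ 4,883.9

≈ 4900 RPM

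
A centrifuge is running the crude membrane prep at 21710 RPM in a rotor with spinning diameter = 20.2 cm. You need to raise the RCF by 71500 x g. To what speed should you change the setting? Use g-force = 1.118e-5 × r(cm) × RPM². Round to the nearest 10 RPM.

N₂ ≈ 33230 RPM

r = 20.2 / 2 = 10.1 cm
Current RCF = 1.118 × 10⁻⁵ × 10.1 × (21710)² = 1.118 × 10⁻⁵ × 10.1 × 471,324,100 ≈ 53,221 × g
Target RCF = 53,221 + 71,500 = 124,721 × g
N² = 124,721 / (11.2918 × 10⁻⁵) = 1,104,527,179
N ≈ √1,104,527,179 ≈ 33,234.4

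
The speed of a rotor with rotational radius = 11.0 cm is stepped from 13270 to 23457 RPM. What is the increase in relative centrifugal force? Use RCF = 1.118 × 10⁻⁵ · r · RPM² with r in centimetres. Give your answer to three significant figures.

RCF₁ = 1.118 × 10⁻⁵ × 11 × (13270)² = 1.118 × 10⁻⁵ × 11 × 176,092,900 ≈ 21,655.9 × g
RCF₂ = 1.118 × 10⁻⁵ × 11 × (23457)² = 1.118 × 10⁻⁵ × 11 × 550,230,849 ≈ 67,667.4 × g
Increase = 67,667.4 − 21,655.9 = 46,011.5

≈ 46000 x g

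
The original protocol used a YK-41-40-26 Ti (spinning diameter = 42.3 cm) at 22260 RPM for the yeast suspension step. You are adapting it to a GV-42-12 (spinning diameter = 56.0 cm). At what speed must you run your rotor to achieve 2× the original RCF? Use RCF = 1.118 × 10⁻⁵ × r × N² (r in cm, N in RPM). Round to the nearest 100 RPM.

≈ 27400 RPM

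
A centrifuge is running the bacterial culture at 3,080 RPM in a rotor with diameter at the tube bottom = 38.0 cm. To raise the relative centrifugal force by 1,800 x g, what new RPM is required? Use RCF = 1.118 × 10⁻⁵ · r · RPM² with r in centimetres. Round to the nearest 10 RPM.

4240 RPM

r = 38.0 / 2 = 19 cm
Current RCF = 1.118 × 10⁻⁵ × 19 × (3080)² = 1.118 × 10⁻⁵ × 19 × 9,486,400 ≈ 2,015.1 × g
Target RCF = 2,015.1 + 1,800 = 3,815.1 × g
N² = 3,815.1 / (21.242 × 10⁻⁵) = 17,960,173
N ≈ √17,960,173 ≈ 4,237.9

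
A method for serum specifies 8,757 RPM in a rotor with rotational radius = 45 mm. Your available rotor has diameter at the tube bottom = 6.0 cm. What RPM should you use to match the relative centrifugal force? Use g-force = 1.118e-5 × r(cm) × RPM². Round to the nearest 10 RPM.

Original rotor: r = 45 mm = 4.5 cm
RCF_original = 1.118 × 10⁻⁵ × 4.5 × (8757)² = 1.118 × 10⁻⁵ × 4.5 × 76,685,049 ≈ 3,858 × g
Your rotor: r = 6.0 / 2 = 3 cm
3,858 = 1.118 × 10⁻⁵ × 3 × N²
N² = 3,858 / (3.354 × 10⁻⁵) = 115,026,834
N ≈ √115,026,834 ≈ 10,725.1

≈ 10730 RPM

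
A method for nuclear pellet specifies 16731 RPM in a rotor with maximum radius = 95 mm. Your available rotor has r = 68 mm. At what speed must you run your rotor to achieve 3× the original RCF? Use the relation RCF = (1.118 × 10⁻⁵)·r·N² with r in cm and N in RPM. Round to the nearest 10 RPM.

Original rotor: r = 95 mm = 9.5 cm
RCF = 1.118 × 10⁻⁵ × r × N²
RCF_original = 1.118 × 10⁻⁵ × 9.5 × (16731)² = 1.118 × 10⁻⁵ × 9.5 × 279,926,361 ≈ 29,731 × g
Target RCF = 3 × 29,731 ≈ 89,193 × g
Your rotor: r = 68 mm = 6.8 cm
89,193 = 1.118 × 10⁻⁵ × 6.8 × N²
N² = 89,193 / (7.6024 × 10⁻⁵) = 1,173,221,614
N ≈ √1,173,221,614 ≈ 34,252.3

≈ 34250 RPM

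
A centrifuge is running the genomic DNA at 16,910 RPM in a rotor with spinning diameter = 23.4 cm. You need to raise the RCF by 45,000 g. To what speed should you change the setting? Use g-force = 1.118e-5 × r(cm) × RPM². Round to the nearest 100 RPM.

≈ 25100 RPM

r = 23.4 / 2 = 11.7 cm
Current RCF = 1.118 × 10⁻⁵ × 11.7 × (16910)² = 1.118 × 10⁻⁵ × 11.7 × 285,948,100 ≈ 37,403.7 × g
Target RCF = 37,403.7 + 45,000 = 82,403.7 × g
N² = 82,403.7 / (13.0806 × 10⁻⁵) = 629,968,809
N ≈ √629,968,809 ≈ 25,099.2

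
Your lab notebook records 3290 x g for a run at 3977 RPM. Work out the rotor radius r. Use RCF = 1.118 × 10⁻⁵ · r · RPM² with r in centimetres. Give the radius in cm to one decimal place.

3290 = 1.118 × 10⁻⁵ × r × (3977)²
r = 3290 / (1.118 × 10⁻⁵ × 15,816,529) = 3290 / 176.8288 ≈ 18.606 cm

r ≈ 18.6 cm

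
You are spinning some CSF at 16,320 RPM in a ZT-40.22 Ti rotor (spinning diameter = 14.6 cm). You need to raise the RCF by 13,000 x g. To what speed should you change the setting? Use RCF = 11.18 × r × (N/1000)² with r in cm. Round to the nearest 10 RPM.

≈ 20630 RPM

r = 14.6 / 2 = 7.3 cm
Current RCF = 11.18 × 7.3 × (16.32)² = 11.18 × 7.3 × 266.3424 ≈ 21,737.3 × g
Target RCF = 21,737.3 + 13,000 = 34,737.3 × g
(N/1000)² = 34,737.3 / 81.614 = 425.6292
N = 1000 × √425.6292 ≈ 20,630.8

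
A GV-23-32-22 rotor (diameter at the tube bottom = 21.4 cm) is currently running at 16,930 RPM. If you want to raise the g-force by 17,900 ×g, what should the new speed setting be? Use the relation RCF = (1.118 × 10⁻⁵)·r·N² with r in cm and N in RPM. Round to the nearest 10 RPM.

r = 21.4 / 2 = 10.7 cm
Current RCF = 1.118 × 10⁻⁵ × 10.7 × (16930)² = 1.118 × 10⁻⁵ × 10.7 × 286,624,900 ≈ 34,287.8 × g
Target RCF = 34,287.8 + 17,900 = 52,187.8 × g
N² = 52,187.8 / (11.9626 × 10⁻⁵) = 436,258,004
N ≈ √436,258,004 ≈ 20,886.8

20890 RPM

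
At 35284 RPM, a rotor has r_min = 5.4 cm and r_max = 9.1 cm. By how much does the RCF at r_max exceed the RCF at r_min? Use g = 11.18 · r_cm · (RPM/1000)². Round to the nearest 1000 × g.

ΔRCF = 11.18 × (r_max − r_min) × (N/1000)² = 11.18 × 3.7 × 1,244.960656 ≈ 51,499

≈ 51000 x g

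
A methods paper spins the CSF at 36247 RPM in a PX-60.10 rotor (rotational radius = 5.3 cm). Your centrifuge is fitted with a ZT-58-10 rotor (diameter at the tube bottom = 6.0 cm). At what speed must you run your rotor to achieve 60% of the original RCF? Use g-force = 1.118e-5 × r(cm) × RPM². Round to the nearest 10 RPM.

RCF = 1.118 × 10⁻⁵ × r × N²
RCF_original = 1.118 × 10⁻⁵ × 5.3 × (36247)² = 1.118 × 10⁻⁵ × 5.3 × 1,313,845,009 ≈ 77,850.6 × g
Target RCF = 0.6 × 77,850.6 ≈ 46,710.4 × g
Your rotor: r = 6.0 / 2 = 3 cm
46,710.4 = 1.118 × 10⁻⁵ × 3 × N²
N² = 46,710.4 / (3.354 × 10⁻⁵) = 1,392,677,400
N ≈ √1,392,677,400 ≈ 37,318.6

≈ 37320 RPM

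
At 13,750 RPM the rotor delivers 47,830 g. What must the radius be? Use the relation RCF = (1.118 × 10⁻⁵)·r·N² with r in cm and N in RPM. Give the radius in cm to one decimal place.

r ≈ 22.6 cm

RCF = 1.118 × 10⁻⁵ × r × N²
47830 = 1.118 × 10⁻⁵ × r × (13750)²
r = 47830 / (1.118 × 10⁻⁵ × 189,062,500) = 47830 / 2113.719 ≈ 22.628 cm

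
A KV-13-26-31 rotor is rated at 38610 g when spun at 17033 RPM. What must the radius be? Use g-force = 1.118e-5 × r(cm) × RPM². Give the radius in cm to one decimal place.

RCF = 1.118 × 10⁻⁵ × r × N²
38610 = 1.118 × 10⁻⁵ × r × (17033)²
r = 38610 / (1.118 × 10⁻⁵ × 290,123,089) = 38610 / 3243.576 ≈ 11.904 cm

11.9 cm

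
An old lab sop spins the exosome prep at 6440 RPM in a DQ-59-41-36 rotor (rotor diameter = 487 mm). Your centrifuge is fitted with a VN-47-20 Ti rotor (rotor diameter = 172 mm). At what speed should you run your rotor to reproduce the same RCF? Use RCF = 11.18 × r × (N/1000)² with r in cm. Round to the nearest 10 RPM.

≈ 10840 RPM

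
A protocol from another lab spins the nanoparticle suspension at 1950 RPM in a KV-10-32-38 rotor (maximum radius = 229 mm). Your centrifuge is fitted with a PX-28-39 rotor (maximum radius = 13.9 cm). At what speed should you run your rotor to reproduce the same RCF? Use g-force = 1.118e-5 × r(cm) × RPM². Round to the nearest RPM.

Original rotor: r = 229 mm = 22.9 cm
RCF = 1.118 × 10⁻⁵ × r × N²
RCF_original = 1.118 × 10⁻⁵ × 22.9 × (1950)² = 1.118 × 10⁻⁵ × 22.9 × 3,802,500 ≈ 973.5 × g
973.5 = 1.118 × 10⁻⁵ × 13.9 × N²
N² = 973.5 / (15.5402 × 10⁻⁵) = 6,264,398
N ≈ √6,264,398 ≈ 2,502.9

2503 RPM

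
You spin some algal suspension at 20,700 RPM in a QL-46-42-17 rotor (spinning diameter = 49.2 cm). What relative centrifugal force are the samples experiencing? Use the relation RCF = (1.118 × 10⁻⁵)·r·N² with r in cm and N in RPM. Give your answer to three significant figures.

r = 49.2 / 2 = 24.6 cm
RCF = 1.118 × 10⁻⁵ × r × N²
RCF = 1.118 × 10⁻⁵ × 24.6 × (20700)² = 1.118 × 10⁻⁵ × 24.6 × 428,490,000 ≈ 117,846.7 × g

RCF ≈ 118000 g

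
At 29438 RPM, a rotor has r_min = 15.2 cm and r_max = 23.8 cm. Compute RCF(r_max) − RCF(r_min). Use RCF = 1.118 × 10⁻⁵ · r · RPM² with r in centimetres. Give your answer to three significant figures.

83300 × g

ΔRCF = 1.118 × 10⁻⁵ × (r_max − r_min) × N² = 1.118 × 10⁻⁵ × 8.6 × 866,595,844 ≈ 83,321.5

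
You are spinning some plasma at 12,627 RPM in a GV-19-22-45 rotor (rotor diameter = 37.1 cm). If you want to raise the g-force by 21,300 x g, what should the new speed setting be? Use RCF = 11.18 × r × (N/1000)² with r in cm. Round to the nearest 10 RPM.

r = 37.1 / 2 = 18.55 cm
Current RCF = 11.18 × 18.55 × (12.627)² = 11.18 × 18.55 × 159.441129 ≈ 33,066.3 × g
Target RCF = 33,066.3 + 21,300 = 54,366.3 × g
(N/1000)² = 54,366.3 / 207.389 = 262.1465
N = 1000 × √262.1465 ≈ 16,190.9

16190 RPM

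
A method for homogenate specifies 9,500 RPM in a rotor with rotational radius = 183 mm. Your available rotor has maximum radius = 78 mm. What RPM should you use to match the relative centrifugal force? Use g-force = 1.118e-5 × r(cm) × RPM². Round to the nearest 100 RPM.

≈ 14600 RPM

Original rotor: r = 183 mm = 18.3 cm
RCF = 1.118 × 10⁻⁵ × r × N²
RCF_original = 1.118 × 10⁻⁵ × 18.3 × (9500)² = 1.118 × 10⁻⁵ × 18.3 × 90,250,000 ≈ 18,464.6 × g
Your rotor: r = 78 mm = 7.8 cm
18,464.6 = 1.118 × 10⁻⁵ × 7.8 × N²
N² = 18,464.6 / (8.7204 × 10⁻⁵) = 211,740,287
N ≈ √211,740,287 ≈ 14,551.3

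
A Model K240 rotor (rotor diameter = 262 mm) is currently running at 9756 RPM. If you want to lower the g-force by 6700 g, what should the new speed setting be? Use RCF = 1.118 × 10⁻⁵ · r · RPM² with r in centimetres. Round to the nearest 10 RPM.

7030 RPM

r = 262 mm / 2 = 131 mm = 13.1 cm
Current RCF = 1.118 × 10⁻⁵ × 13.1 × (9756)² = 1.118 × 10⁻⁵ × 13.1 × 95,179,536 ≈ 13,939.8 × g
Target RCF = 13,939.8 − 6,700 = 7,239.8 × g
N² = 7,239.8 / (14.6458 × 10⁻⁵) = 49,432,602
N ≈ √49,432,602 ≈ 7,030.8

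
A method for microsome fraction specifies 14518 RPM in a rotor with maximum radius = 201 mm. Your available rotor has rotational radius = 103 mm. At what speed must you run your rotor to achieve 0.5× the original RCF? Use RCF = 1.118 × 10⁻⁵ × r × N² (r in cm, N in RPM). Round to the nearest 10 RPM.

Original rotor: r = 201 mm = 20.1 cm
RCF = 1.118 × 10⁻⁵ × r × N²
RCF_original = 1.118 × 10⁻⁵ × 20.1 × (14518)² = 1.118 × 10⁻⁵ × 20.1 × 210,772,324 ≈ 47,364.3 × g
Target RCF = 0.5 × 47,364.3 ≈ 23,682.2 × g
Your rotor: r = 103 mm = 10.3 cm
23,682.2 = 1.118 × 10⁻⁵ × 10.3 × N²
N² = 23,682.2 / (11.5154 × 10⁻⁵) = 205,656,773
N ≈ √205,656,773 ≈ 14,340.7

14340 RPM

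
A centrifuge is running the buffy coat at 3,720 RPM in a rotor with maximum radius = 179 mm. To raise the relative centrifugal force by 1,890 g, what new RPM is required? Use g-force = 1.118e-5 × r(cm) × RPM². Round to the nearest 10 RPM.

r = 179 mm = 17.9 cm
Current RCF = 1.118 × 10⁻⁵ × 17.9 × (3720)² = 1.118 × 10⁻⁵ × 17.9 × 13,838,400 ≈ 2,769.4 × g
Target RCF = 2,769.4 + 1,890 = 4,659.4 × g
N² = 4,659.4 / (20.0122 × 10⁻⁵) = 23,282,797
N ≈ √23,282,797 ≈ 4,825.2

≈ 4830 RPM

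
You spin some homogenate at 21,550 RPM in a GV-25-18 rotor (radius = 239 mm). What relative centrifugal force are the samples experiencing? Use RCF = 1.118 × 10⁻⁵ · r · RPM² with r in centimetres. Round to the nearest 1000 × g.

RCF ≈ 124000 ×g

r = 239 mm = 23.9 cm
RCF = 1.118 × 10⁻⁵ × 23.9 × (21550)² = 1.118 × 10⁻⁵ × 23.9 × 464,402,500 ≈ 124,089.3 × g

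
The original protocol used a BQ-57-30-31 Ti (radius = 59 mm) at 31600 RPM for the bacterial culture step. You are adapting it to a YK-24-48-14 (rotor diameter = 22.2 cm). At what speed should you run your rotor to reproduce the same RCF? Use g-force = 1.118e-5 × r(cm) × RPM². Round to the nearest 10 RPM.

≈ 23040 RPM

Original rotor: r = 59 mm = 5.9 cm
RCF_original = 1.118 × 10⁻⁵ × 5.9 × (31600)² = 1.118 × 10⁻⁵ × 5.9 × 998,560,000 ≈ 65,867 × g
Your rotor: r = 22.2 / 2 = 11.1 cm
65,867 = 1.118 × 10⁻⁵ × 11.1 × N²
N² = 65,867 / (12.4098 × 10⁻⁵) = 530,766,008
N ≈ √530,766,008 ≈ 23,038.4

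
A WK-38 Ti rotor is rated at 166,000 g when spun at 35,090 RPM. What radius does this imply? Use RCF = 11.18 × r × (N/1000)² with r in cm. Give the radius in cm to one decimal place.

≈ 12.1 cm

166000 = 11.18 × r × (35.09)²
r = 166000 / (11.18 × 1231.3081) = 166000 / 13766.02 ≈ 12.059 cm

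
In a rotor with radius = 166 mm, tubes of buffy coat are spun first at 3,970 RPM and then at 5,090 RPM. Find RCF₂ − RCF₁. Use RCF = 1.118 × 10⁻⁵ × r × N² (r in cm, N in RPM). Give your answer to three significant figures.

r = 166 mm = 16.6 cm
RCF₁ = 1.118 × 10⁻⁵ × 16.6 × (3970)² = 1.118 × 10⁻⁵ × 16.6 × 15,760,900 ≈ 2,925 × g
RCF₂ = 1.118 × 10⁻⁵ × 16.6 × (5090)² = 1.118 × 10⁻⁵ × 16.6 × 25,908,100 ≈ 4,808.2 × g
Increase = 4,808.2 − 2,925 = 1,883.2

1880 x g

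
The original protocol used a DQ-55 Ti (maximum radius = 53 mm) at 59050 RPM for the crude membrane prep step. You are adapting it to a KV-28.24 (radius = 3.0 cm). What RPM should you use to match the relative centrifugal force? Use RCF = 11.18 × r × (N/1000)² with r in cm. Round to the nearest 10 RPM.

Original rotor: r = 53 mm = 5.3 cm
RCF_original = 11.18 × 5.3 × (59.05)² = 11.18 × 5.3 × 3,486.9025 ≈ 206,612.9 × g
206,612.9 = 11.18 × 3 × (N/1000)²
(N/1000)² = 206,612.9 / 33.54 = 6160.194
N = 1000 × √6160.194 ≈ 78,486.9

78490 RPM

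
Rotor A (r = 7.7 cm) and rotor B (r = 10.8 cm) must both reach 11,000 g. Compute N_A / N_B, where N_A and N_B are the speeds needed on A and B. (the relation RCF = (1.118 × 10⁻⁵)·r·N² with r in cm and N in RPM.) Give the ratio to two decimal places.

1.18

At fixed RCF, N ∝ 1/√r, so N_A/N_B = √(r_B/r_A) = √(10.8/7.7) = √1.402597 = 1.1843.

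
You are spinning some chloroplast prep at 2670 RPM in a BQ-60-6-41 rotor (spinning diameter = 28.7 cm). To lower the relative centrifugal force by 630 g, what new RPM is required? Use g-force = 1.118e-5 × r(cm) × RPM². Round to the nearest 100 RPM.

r = 28.7 / 2 = 14.35 cm
Current RCF = 1.118 × 10⁻⁵ × 14.35 × (2670)² = 1.118 × 10⁻⁵ × 14.35 × 7,128,900 ≈ 1,143.7 × g
Target RCF = 1,143.7 − 630 = 513.7 × g
N² = 513.7 / (16.0433 × 10⁻⁵) = 3,201,960
N ≈ √3,201,960 ≈ 1,789.4

1800 RPM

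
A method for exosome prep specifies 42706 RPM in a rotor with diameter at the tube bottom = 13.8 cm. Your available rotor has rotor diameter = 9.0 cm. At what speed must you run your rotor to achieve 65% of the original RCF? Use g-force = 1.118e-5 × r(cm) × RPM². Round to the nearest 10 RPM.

42630 RPM

Original rotor: r = 13.8 / 2 = 6.9 cm
RCF_original = 1.118 × 10⁻⁵ × 6.9 × (42706)² = 1.118 × 10⁻⁵ × 6.9 × 1,823,802,436 ≈ 140,691.8 × g
Target RCF = 0.65 × 140,691.8 ≈ 91,449.7 × g
Your rotor: r = 9.0 / 2 = 4.5 cm
91,449.7 = 1.118 × 10⁻⁵ × 4.5 × N²
N² = 91,449.7 / (5.031 × 10⁻⁵) = 1,817,724,111
N ≈ √1,817,724,111 ≈ 42,634.8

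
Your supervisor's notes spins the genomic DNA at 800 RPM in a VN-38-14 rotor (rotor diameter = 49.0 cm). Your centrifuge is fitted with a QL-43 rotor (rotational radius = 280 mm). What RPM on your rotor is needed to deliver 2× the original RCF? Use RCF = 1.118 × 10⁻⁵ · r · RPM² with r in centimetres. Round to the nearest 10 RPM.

Original rotor: r = 49.0 / 2 = 24.5 cm
RCF_original = 1.118 × 10⁻⁵ × 24.5 × (800)² = 1.118 × 10⁻⁵ × 24.5 × 640,000 ≈ 175.3 × g
Target RCF = 2 × 175.3 ≈ 350.6 × g
Your rotor: r = 280 mm = 28.0 cm
350.6 = 1.118 × 10⁻⁵ × 28 × N²
N² = 350.6 / (31.304 × 10⁻⁵) = 1,119,985
N ≈ √1,119,985 ≈ 1,058.3

≈ 1060 RPM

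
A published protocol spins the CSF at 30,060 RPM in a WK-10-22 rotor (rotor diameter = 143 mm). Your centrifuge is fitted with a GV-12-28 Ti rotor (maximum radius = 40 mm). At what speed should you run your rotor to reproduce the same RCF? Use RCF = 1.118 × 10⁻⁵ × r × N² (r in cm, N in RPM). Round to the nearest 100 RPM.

40200 RPM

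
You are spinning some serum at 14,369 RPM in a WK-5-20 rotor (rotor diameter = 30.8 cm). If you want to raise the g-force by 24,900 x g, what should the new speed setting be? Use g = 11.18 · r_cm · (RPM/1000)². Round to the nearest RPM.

r = 30.8 / 2 = 15.4 cm
Current RCF = 11.18 × 15.4 × (14.369)² = 11.18 × 15.4 × 206.468161 ≈ 35,548 × g
Target RCF = 35,548 + 24,900 = 60,448 × g
(N/1000)² = 60,448 / 172.172 = 351.0908
N = 1000 × √351.0908 ≈ 18,737.4

N₂ ≈ 18737 RPM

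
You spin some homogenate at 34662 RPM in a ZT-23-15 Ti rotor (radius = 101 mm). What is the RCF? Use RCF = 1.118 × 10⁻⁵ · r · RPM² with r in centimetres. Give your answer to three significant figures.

≈ 136000 ×g

r = 101 mm = 10.1 cm
RCF = 1.118 × 10⁻⁵ × 10.1 × (34662)² = 1.118 × 10⁻⁵ × 10.1 × 1,201,454,244 ≈ 135,665.8 × g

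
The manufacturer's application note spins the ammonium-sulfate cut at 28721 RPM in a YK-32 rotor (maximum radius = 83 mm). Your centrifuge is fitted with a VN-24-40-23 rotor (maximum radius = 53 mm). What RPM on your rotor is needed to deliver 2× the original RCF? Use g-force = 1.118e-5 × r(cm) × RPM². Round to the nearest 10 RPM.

≈ 50830 RPM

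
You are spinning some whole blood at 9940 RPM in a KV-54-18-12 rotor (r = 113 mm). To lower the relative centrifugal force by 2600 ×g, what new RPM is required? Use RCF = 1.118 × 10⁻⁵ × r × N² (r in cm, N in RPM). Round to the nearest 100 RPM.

N₂ ≈ 8800 RPM

r = 113 mm = 11.3 cm
Current RCF = 1.118 × 10⁻⁵ × 11.3 × (9940)² = 1.118 × 10⁻⁵ × 11.3 × 98,803,600 ≈ 12,482.3 × g
Target RCF = 12,482.3 − 2,600 = 9,882.3 × g
N² = 9,882.3 / (12.6334 × 10⁻⁵) = 78,223,598
N ≈ √78,223,598 ≈ 8,844.4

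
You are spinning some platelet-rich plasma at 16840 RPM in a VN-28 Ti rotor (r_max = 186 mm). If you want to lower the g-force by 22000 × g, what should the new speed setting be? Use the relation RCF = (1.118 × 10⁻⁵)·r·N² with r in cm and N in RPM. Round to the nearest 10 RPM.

r = 186 mm = 18.6 cm
Current RCF = 1.118 × 10⁻⁵ × 18.6 × (16840)² = 1.118 × 10⁻⁵ × 18.6 × 283,585,600 ≈ 58,971.1 × g
Target RCF = 58,971.1 − 22,000 = 36,971.1 × g
N² = 36,971.1 / (20.7948 × 10⁻⁵) = 177,790,121
N ≈ √177,790,121 ≈ 13,333.8

13330 RPM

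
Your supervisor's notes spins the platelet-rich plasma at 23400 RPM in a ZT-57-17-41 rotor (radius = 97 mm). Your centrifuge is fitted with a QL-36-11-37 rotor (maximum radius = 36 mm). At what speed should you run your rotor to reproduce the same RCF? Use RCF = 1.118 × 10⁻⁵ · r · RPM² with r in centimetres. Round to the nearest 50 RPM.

Original rotor: r = 97 mm = 9.7 cm
RCF_original = 1.118 × 10⁻⁵ × 9.7 × (23400)² = 1.118 × 10⁻⁵ × 9.7 × 547,560,000 ≈ 59,380.7 × g
Your rotor: r = 36 mm = 3.6 cm
59,380.7 = 1.118 × 10⁻⁵ × 3.6 × N²
N² = 59,380.7 / (4.0248 × 10⁻⁵) = 1,475,370,205
N ≈ √1,475,370,205 ≈ 38,410.5

38400 RPM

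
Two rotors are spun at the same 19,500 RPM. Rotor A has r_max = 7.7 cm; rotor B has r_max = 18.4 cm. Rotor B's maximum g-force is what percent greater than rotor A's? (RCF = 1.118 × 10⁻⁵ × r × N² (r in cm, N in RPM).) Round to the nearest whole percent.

139%

At equal RPM, RCF scales linearly with r: ratio = 18.4 / 7.7 = 2.3896.
So rotor B delivers 139.0% more g-force.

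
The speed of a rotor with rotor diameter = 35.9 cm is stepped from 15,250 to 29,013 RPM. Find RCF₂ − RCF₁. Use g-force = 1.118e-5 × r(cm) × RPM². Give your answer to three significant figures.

r = 35.9 / 2 = 17.95 cm
RCF₁ = 1.118 × 10⁻⁵ × 17.95 × (15250)² = 1.118 × 10⁻⁵ × 17.95 × 232,562,500 ≈ 46,670.9 × g
RCF₂ = 1.118 × 10⁻⁵ × 17.95 × (29013)² = 1.118 × 10⁻⁵ × 17.95 × 841,754,169 ≈ 168,924.1 × g
Increase = 168,924.1 − 46,670.9 = 122,253.2

≈ 122000 g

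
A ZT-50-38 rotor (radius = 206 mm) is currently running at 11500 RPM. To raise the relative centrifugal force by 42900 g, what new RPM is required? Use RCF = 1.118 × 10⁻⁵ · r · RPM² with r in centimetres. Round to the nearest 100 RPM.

≈ 17800 RPM

r = 206 mm = 20.6 cm
Current RCF = 1.118 × 10⁻⁵ × 20.6 × (11500)² = 1.118 × 10⁻⁵ × 20.6 × 132,250,000 ≈ 30,458.2 × g
Target RCF = 30,458.2 + 42,900 = 73,358.2 × g
N² = 73,358.2 / (23.0308 × 10⁻⁵) = 318,522,153
N ≈ √318,522,153 ≈ 17,847.2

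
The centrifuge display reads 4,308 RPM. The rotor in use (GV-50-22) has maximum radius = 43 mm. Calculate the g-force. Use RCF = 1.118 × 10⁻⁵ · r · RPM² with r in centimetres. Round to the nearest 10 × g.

890 ×g

r = 43 mm = 4.3 cm
RCF = 1.118 × 10⁻⁵ × 4.3 × (4308)² = 1.118 × 10⁻⁵ × 4.3 × 18,558,864 ≈ 892.2 × g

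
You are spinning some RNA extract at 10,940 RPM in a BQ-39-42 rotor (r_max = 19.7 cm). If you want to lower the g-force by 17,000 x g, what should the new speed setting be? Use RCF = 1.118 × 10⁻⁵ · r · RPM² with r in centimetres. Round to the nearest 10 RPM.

N₂ ≈ 6520 RPM

Current RCF = 1.118 × 10⁻⁵ × 19.7 × (10940)² = 1.118 × 10⁻⁵ × 19.7 × 119,683,600 ≈ 26,359.8 × g
Target RCF = 26,359.8 − 17,000 = 9,359.8 × g
N² = 9,359.8 / (22.0246 × 10⁻⁵) = 42,497,026
N ≈ √42,497,026 ≈ 6,519.0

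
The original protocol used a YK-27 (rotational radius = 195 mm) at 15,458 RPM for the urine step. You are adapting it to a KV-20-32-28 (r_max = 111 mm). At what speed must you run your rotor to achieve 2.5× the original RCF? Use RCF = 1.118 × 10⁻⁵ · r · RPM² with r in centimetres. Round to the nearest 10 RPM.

≈ 32400 RPM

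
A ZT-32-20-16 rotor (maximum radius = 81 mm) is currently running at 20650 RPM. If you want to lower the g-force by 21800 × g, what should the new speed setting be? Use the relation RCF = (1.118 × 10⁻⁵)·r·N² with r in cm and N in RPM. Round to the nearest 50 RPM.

r = 81 mm = 8.1 cm
Current RCF = 1.118 × 10⁻⁵ × 8.1 × (20650)² = 1.118 × 10⁻⁵ × 8.1 × 426,422,500 ≈ 38,616 × g
Target RCF = 38,616 − 21,800 = 16,816 × g
N² = 16,816 / (9.0558 × 10⁻⁵) = 185,693,147
N ≈ √185,693,147 ≈ 13,626.9

≈ 13650 RPM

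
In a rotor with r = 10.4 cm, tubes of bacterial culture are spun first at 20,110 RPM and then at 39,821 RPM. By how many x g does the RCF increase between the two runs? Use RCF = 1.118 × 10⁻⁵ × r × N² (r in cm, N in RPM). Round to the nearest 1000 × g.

RCF₁ = 1.118 × 10⁻⁵ × 10.4 × (20110)² = 1.118 × 10⁻⁵ × 10.4 × 404,412,100 ≈ 47,021.8 × g
RCF₂ = 1.118 × 10⁻⁵ × 10.4 × (39821)² = 1.118 × 10⁻⁵ × 10.4 × 1,585,712,041 ≈ 184,373.9 × g
Increase = 184,373.9 − 47,021.8 = 137,352.1

137000 x g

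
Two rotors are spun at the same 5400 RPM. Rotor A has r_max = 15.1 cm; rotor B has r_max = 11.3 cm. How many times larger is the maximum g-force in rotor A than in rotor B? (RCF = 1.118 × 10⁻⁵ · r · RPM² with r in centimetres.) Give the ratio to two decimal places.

1.34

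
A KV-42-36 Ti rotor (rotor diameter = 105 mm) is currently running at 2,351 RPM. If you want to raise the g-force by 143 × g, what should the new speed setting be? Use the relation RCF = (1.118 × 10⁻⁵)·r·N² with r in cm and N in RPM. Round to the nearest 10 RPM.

r = 105 mm / 2 = 52.5 mm = 5.25 cm
Current RCF = 1.118 × 10⁻⁵ × 5.25 × (2351)² = 1.118 × 10⁻⁵ × 5.25 × 5,527,201 ≈ 324.4 × g
Target RCF = 324.4 + 143 = 467.4 × g
N² = 467.4 / (5.8695 × 10⁻⁵) = 7,963,200
N ≈ √7,963,200 ≈ 2,821.9

≈ 2820 RPM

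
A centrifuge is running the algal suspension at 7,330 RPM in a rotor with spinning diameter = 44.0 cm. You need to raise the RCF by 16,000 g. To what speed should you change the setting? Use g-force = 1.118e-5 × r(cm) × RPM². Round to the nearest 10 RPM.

N₂ ≈ 10900 RPM

r = 44.0 / 2 = 22 cm
Current RCF = 1.118 × 10⁻⁵ × 22 × (7330)² = 1.118 × 10⁻⁵ × 22 × 53,728,900 ≈ 13,215.2 × g
Target RCF = 13,215.2 + 16,000 = 29,215.2 × g
N² = 29,215.2 / (24.596 × 10⁻⁵) = 118,780,289
N ≈ √118,780,289 ≈ 10,898.6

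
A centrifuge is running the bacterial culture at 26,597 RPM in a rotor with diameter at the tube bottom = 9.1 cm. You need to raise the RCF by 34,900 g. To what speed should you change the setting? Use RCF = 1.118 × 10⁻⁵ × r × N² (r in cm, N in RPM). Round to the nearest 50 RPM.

≈ 37350 RPM

r = 9.1 / 2 = 4.55 cm
Current RCF = 1.118 × 10⁻⁵ × 4.55 × (26597)² = 1.118 × 10⁻⁵ × 4.55 × 707,400,409 ≈ 35,984.8 × g
Target RCF = 35,984.8 + 34,900 = 70,884.8 × g
N² = 70,884.8 / (5.0869 × 10⁻⁵) = 1,393,477,363
N ≈ √1,393,477,363 ≈ 37,329.3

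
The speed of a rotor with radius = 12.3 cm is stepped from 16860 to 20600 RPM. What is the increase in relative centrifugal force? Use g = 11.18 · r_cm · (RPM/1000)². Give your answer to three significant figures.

≈ 19300 ×g

RCF₁ = 11.18 × 12.3 × (16.86)² = 11.18 × 12.3 × 284.2596 ≈ 39,089.7 × g
RCF₂ = 11.18 × 12.3 × (20.6)² = 11.18 × 12.3 × 424.36 ≈ 58,355.4 × g
Increase = 58,355.4 − 39,089.7 = 19,265.7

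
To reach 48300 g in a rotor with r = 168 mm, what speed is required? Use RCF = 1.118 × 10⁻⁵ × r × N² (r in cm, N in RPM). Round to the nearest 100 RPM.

≈ 16000 RPM

r = 168 mm = 16.8 cm
48,300 = 1.118 × 10⁻⁵ × 16.8 × N²
N² = 48,300 / (18.7824 × 10⁻⁵) = 257,155,635
N ≈ √257,155,635 ≈ 16,036.1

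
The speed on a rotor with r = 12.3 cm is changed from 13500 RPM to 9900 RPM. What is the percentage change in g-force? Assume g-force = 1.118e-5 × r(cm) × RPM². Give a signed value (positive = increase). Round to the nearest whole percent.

-46%

RCF ∝ N², so the ratio is (9900/13500)² = (0.733333)² = 0.5378.
Change = 0.5378 − 1 = -0.4622 → -46.2%.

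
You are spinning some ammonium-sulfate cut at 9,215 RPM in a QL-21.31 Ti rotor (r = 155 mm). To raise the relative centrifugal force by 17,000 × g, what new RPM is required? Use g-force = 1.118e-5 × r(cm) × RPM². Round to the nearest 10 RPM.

r = 155 mm = 15.5 cm
Current RCF = 1.118 × 10⁻⁵ × 15.5 × (9215)² = 1.118 × 10⁻⁵ × 15.5 × 84,916,225 ≈ 14,715.1 × g
Target RCF = 14,715.1 + 17,000 = 31,715.1 × g
N² = 31,715.1 / (17.329 × 10⁻⁵) = 183,017,485
N ≈ √183,017,485 ≈ 13,528.4

13530 RPM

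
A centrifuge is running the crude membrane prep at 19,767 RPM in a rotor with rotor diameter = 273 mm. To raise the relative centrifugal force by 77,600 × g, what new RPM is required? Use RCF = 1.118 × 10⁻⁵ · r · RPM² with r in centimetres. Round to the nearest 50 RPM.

r = 273 mm / 2 = 136.5 mm = 13.65 cm
Current RCF = 1.118 × 10⁻⁵ × 13.65 × (19767)² = 1.118 × 10⁻⁵ × 13.65 × 390,734,289 ≈ 59,628.8 × g
Target RCF = 59,628.8 + 77,600 = 137,228.8 × g
N² = 137,228.8 / (15.2607 × 10⁻⁵) = 899,230,048
N ≈ √899,230,048 ≈ 29,987.2

30000 RPM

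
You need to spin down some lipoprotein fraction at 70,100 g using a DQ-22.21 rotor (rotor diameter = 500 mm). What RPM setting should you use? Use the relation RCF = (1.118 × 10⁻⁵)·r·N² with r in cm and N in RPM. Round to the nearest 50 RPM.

r = 500 mm / 2 = 250 mm = 25 cm
70,100 = 1.118 × 10⁻⁵ × 25 × N²
N² = 70,100 / (27.95 × 10⁻⁵) = 250,805,009
N ≈ √250,805,009 ≈ 15,836.8

≈ 15850 RPM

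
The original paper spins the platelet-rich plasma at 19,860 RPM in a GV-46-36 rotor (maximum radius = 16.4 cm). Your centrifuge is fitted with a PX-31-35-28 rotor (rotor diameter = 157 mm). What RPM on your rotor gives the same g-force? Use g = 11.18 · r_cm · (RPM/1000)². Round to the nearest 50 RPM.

28700 RPM

RCF_original = 11.18 × 16.4 × (19.86)² = 11.18 × 16.4 × 394.4196 ≈ 72,317.6 × g
Your rotor: r = 157 mm / 2 = 78.5 mm = 7.85 cm
72,317.6 = 11.18 × 7.85 × (N/1000)²
(N/1000)² = 72,317.6 / 87.763 = 824.0101
N = 1000 × √824.0101 ≈ 28,705.6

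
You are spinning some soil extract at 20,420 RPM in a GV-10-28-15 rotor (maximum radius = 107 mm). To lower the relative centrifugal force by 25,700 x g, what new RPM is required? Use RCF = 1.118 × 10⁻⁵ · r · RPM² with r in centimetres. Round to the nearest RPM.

r = 107 mm = 10.7 cm
Current RCF = 1.118 × 10⁻⁵ × 10.7 × (20420)² = 1.118 × 10⁻⁵ × 10.7 × 416,976,400 ≈ 49,881.2 × g
Target RCF = 49,881.2 − 25,700 = 24,181.2 × g
N² = 24,181.2 / (11.9626 × 10⁻⁵) = 202,140,003
N ≈ √202,140,003 ≈ 14,217.6

≈ 14218 RPM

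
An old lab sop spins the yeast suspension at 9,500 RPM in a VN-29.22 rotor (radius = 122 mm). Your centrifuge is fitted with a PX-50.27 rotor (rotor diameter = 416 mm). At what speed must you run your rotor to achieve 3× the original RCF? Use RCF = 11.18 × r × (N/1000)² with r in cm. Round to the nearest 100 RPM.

≈ 12600 RPM

Original rotor: r = 122 mm = 12.2 cm
RCF = 11.18 × r × (N/1000)²
RCF_original = 11.18 × 12.2 × (9.5)² = 11.18 × 12.2 × 90.25 ≈ 12,309.7 × g
Target RCF = 3 × 12,309.7 ≈ 36,929.1 × g
Your rotor: r = 416 mm / 2 = 208 mm = 20.8 cm
36,929.1 = 11.18 × 20.8 × (N/1000)²
(N/1000)² = 36,929.1 / 232.544 = 158.8048
N = 1000 × √158.8048 ≈ 12,601.8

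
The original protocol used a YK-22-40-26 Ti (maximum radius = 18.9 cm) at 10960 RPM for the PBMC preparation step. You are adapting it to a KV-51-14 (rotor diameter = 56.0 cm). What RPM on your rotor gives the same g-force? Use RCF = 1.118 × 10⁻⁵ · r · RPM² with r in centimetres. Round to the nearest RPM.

RCF_original = 1.118 × 10⁻⁵ × 18.9 × (10960)² = 1.118 × 10⁻⁵ × 18.9 × 120,121,600 ≈ 25,381.9 × g
Your rotor: r = 56.0 / 2 = 28 cm
25,381.9 = 1.118 × 10⁻⁵ × 28 × N²
N² = 25,381.9 / (31.304 × 10⁻⁵) = 81,081,970
N ≈ √81,081,970 ≈ 9,004.6

9005 RPM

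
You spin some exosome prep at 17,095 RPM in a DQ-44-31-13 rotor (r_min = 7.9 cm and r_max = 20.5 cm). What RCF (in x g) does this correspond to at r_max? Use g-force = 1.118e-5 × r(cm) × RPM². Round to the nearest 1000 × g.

Use r_max = 20.5 cm.
RCF = 1.118 × 10⁻⁵ × 20.5 × (17095)² = 1.118 × 10⁻⁵ × 20.5 × 292,239,025 ≈ 66,978.3 × g

67000 x g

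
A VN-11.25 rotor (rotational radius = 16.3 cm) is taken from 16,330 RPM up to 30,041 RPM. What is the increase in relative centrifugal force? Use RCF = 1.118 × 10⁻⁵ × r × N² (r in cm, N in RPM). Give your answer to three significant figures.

≈ 116000 ×g

RCF₁ = 1.118 × 10⁻⁵ × 16.3 × (16330)² = 1.118 × 10⁻⁵ × 16.3 × 266,668,900 ≈ 48,596.1 × g
RCF₂ = 1.118 × 10⁻⁵ × 16.3 × (30041)² = 1.118 × 10⁻⁵ × 16.3 × 902,461,681 ≈ 164,459.2 × g
Increase = 164,459.2 − 48,596.1 = 115,863.1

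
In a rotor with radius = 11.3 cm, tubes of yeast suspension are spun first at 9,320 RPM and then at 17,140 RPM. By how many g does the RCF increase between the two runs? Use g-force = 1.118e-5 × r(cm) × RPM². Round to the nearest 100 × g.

RCF₁ = 1.118 × 10⁻⁵ × 11.3 × (9320)² = 1.118 × 10⁻⁵ × 11.3 × 86,862,400 ≈ 10,973.7 × g
RCF₂ = 1.118 × 10⁻⁵ × 11.3 × (17140)² = 1.118 × 10⁻⁵ × 11.3 × 293,779,600 ≈ 37,114.4 × g
Increase = 37,114.4 − 10,973.7 = 26,140.7

≈ 26100 g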